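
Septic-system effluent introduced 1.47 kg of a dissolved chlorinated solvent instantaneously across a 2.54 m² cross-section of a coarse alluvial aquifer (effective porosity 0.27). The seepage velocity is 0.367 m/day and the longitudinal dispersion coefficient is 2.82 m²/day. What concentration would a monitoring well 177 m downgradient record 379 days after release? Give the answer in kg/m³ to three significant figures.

0.0132 kg/m³

For an instantaneous plane source, C(x,t) = M/(n_e·A·√(4πDt)) · exp(−(x−vt)²/(4Dt)), with n_e·A the pore (flow) area.
Plume center vt = 0.367 × 379 = 139.093 m, so the well at 177 m is 37.907 m downgradient of the peak.
√(4πDt) = 115.9 m, giving peak height M/(n_e·A·√(4πDt)) = 1.47/(0.27 × 2.54 × 115.9) = 0.01849 kg/m³.
(x−vt)²/(4Dt) = (37.907)²/(4 × 2.82 × 379) = 0.3361; exp(−0.3361) = 0.7146.
C = 0.01849 × 0.7146 = 0.0132 kg/m³.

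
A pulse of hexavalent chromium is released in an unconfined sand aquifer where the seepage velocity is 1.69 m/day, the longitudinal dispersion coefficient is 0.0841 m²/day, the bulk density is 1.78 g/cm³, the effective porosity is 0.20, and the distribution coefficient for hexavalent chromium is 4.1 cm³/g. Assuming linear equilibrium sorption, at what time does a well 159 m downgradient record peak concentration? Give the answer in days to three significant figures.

Retardation factor R = 1 + ρ_b·K_d/n = 1 + 1.78 × 4.1/0.20 = 37.49.
Sorption retards both mechanisms: v_R = v/R = 0.04508 m/day, D_R = D/R = 0.002243 m²/day.
Peak time from v_R²t² + 2D_R t − x² = 0: t = (√(D_R² + v_R²x²) − D_R)/v_R².
√(D_R² + v_R²x²) = √(0.002243² + 0.04508² × 159²) = 7.168; v_R² = 0.002032.
t = (7.168 − 0.002243)/0.002032 = 3530 days.

3530 days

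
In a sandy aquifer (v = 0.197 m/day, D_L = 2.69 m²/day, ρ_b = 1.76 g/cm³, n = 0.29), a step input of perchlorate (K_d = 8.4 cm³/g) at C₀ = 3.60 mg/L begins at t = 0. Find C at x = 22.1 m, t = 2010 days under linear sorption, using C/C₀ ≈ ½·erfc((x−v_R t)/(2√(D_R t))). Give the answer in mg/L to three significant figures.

0.568 mg/L

Retardation factor R = 1 + ρ_b·K_d/n = 1 + 1.76 × 8.4/0.29 = 51.98.
Sorption retards both mechanisms: v_R = v/R = 0.003790 m/day, D_R = D/R = 0.05175 m²/day.
v_R·t = 0.003790 × 2010 = 7.6179 m; 2√(D_R t) = 20.40 m; argument = (22.1 − 7.6179)/20.40 = 0.7099.
C = C₀ × ½·erfc(0.7099) = 3.60 × 0.1577 = 0.568 mg/L.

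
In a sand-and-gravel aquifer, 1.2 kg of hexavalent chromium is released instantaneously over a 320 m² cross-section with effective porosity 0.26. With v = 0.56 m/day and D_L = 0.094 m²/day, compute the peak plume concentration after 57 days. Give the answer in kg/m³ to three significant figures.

0.00176 kg/m³

The peak of an instantaneous 1D plume sits at x = vt; there the Gaussian factor is 1 and C_max = M/(n_e·A·√(4πDt)), where n_e·A is the pore area the mass is dissolved in.
√(4πDt) = √(4π × 0.094 × 57) = 8.206 m, so C_max = 1.2/(0.26 × 320 × 8.206) = 0.00176 kg/m³.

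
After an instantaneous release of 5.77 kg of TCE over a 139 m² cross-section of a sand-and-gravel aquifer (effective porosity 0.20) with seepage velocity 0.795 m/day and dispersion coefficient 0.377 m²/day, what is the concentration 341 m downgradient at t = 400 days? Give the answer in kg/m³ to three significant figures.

For an instantaneous plane source, C(x,t) = M/(n_e·A·√(4πDt)) · exp(−(x−vt)²/(4Dt)), with n_e·A the pore (flow) area.
Plume center vt = 0.795 × 400 = 318 m, so the well at 341 m is 23 m downgradient of the peak.
√(4πDt) = 43.53 m, giving peak height M/(n_e·A·√(4πDt)) = 5.77/(0.20 × 139 × 43.53) = 0.004768 kg/m³.
(x−vt)²/(4Dt) = (23)²/(4 × 0.377 × 400) = 0.8770; exp(−0.8770) = 0.4160.
C = 0.004768 × 0.4160 = 0.00198 kg/m³.

0.00198 kg/m³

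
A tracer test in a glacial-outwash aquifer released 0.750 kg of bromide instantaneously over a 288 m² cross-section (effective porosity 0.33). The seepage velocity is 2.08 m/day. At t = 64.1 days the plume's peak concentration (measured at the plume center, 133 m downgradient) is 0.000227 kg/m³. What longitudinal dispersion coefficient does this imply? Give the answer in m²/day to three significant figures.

1.50 m²/day

At the plume center C_max = M/(n_e·A·√(4πDt)), so D = M²/(4πt·(n_e·A·C_max)²).
n_e·A·C_max = 0.33 × 288 × 0.000227 = 0.02157 kg/m.
D = 0.750²/(4π × 64.1 × 0.02157²) = 1.50 m²/day.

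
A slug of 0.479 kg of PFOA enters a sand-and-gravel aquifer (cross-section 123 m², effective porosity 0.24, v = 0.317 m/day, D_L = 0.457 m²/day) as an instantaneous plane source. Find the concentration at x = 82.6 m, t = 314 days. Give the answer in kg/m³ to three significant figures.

For an instantaneous plane source, C(x,t) = M/(n_e·A·√(4πDt)) · exp(−(x−vt)²/(4Dt)), with n_e·A the pore (flow) area.
Plume center vt = 0.317 × 314 = 99.538 m, so the well at 82.6 m is 16.938 m upgradient of the peak.
√(4πDt) = 42.46 m, giving peak height M/(n_e·A·√(4πDt)) = 0.479/(0.24 × 123 × 42.46) = 0.0003822 kg/m³.
(x−vt)²/(4Dt) = (-16.938)²/(4 × 0.457 × 314) = 0.4998; exp(−0.4998) = 0.6067.
C = 0.0003822 × 0.6067 = 0.000232 kg/m³.

0.000232 kg/m³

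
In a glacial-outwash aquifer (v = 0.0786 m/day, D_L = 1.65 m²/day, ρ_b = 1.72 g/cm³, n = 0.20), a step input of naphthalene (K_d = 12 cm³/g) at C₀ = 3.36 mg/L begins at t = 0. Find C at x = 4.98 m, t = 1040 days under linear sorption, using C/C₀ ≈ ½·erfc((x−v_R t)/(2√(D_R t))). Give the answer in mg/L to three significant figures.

0.781 mg/L

Retardation factor R = 1 + ρ_b·K_d/n = 1 + 1.72 × 12/0.20 = 104.2.
Sorption retards both mechanisms: v_R = v/R = 0.0007543 m/day, D_R = D/R = 0.01583 m²/day.
v_R·t = 0.0007543 × 1040 = 0.784472 m; 2√(D_R t) = 8.115 m; argument = (4.98 − 0.784472)/8.115 = 0.5170.
C = C₀ × ½·erfc(0.5170) = 3.36 × 0.2323 = 0.781 mg/L.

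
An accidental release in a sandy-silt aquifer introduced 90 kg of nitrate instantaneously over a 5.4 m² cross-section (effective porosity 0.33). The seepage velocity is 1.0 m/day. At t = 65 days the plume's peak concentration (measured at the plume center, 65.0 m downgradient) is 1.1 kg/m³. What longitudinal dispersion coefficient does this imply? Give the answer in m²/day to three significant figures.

At the plume center C_max = M/(n_e·A·√(4πDt)), so D = M²/(4πt·(n_e·A·C_max)²).
n_e·A·C_max = 0.33 × 5.4 × 1.1 = 1.960 kg/m.
D = 90²/(4π × 65 × 1.960²) = 2.58 m²/day.

2.58 m²/day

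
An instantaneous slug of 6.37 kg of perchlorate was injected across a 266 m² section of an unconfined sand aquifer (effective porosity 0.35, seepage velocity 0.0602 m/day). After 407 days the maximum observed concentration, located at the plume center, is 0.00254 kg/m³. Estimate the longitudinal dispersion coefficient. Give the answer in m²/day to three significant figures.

0.142 m²/day

At the plume center C_max = M/(n_e·A·√(4πDt)), so D = M²/(4πt·(n_e·A·C_max)²).
n_e·A·C_max = 0.35 × 266 × 0.00254 = 0.2365 kg/m.
D = 6.37²/(4π × 407 × 0.2365²) = 0.142 m²/day.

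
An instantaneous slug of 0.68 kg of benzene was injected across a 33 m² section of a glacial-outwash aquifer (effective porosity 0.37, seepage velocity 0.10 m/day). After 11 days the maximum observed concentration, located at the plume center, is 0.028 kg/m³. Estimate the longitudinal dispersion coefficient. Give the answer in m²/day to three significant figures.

At the plume center C_max = M/(n_e·A·√(4πDt)), so D = M²/(4πt·(n_e·A·C_max)²).
n_e·A·C_max = 0.37 × 33 × 0.028 = 0.3419 kg/m.
D = 0.68²/(4π × 11 × 0.3419²) = 0.0286 m²/day.

0.0286 m²/day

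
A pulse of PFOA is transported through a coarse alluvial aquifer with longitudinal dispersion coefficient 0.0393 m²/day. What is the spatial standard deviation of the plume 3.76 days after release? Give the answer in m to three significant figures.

Dispersive spreading gives a Gaussian with σ² = 2Dt; advection only shifts the center.
σ = √(2 × 0.0393 × 3.76) = 0.544 m.

0.544 m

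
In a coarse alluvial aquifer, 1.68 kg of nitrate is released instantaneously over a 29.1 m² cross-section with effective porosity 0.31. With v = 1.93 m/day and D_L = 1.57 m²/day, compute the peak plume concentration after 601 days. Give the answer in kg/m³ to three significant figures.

The peak of an instantaneous 1D plume sits at x = vt; there the Gaussian factor is 1 and C_max = M/(n_e·A·√(4πDt)), where n_e·A is the pore area the mass is dissolved in.
√(4πDt) = √(4π × 1.57 × 601) = 108.9 m, so C_max = 1.68/(0.31 × 29.1 × 108.9) = 0.00171 kg/m³.

0.00171 kg/m³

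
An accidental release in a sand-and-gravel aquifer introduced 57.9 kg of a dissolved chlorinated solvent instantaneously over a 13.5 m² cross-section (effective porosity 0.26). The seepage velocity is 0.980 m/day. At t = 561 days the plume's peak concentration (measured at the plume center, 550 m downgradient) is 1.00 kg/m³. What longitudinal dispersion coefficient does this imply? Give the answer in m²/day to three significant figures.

0.0386 m²/day

At the plume center C_max = M/(n_e·A·√(4πDt)), so D = M²/(4πt·(n_e·A·C_max)²).
n_e·A·C_max = 0.26 × 13.5 × 1.00 = 3.510 kg/m.
D = 57.9²/(4π × 561 × 3.510²) = 0.0386 m²/day.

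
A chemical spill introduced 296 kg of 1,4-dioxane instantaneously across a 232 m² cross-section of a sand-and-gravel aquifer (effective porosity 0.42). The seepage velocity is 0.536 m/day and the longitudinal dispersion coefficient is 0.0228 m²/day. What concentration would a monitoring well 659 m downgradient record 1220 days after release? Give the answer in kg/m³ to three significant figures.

For an instantaneous plane source, C(x,t) = M/(n_e·A·√(4πDt)) · exp(−(x−vt)²/(4Dt)), with n_e·A the pore (flow) area.
Plume center vt = 0.536 × 1220 = 653.92 m, so the well at 659 m is 5.08 m downgradient of the peak.
√(4πDt) = 18.70 m, giving peak height M/(n_e·A·√(4πDt)) = 296/(0.42 × 232 × 18.70) = 0.1624 kg/m³.
(x−vt)²/(4Dt) = (5.08)²/(4 × 0.0228 × 1220) = 0.2319; exp(−0.2319) = 0.7930.
C = 0.1624 × 0.7930 = 0.129 kg/m³.

0.129 kg/m³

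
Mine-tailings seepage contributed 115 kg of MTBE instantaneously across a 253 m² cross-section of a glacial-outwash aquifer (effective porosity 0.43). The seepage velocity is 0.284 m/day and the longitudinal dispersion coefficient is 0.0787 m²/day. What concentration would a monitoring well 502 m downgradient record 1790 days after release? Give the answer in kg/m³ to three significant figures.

For an instantaneous plane source, C(x,t) = M/(n_e·A·√(4πDt)) · exp(−(x−vt)²/(4Dt)), with n_e·A the pore (flow) area.
Plume center vt = 0.284 × 1790 = 508.36 m, so the well at 502 m is 6.36 m upgradient of the peak.
√(4πDt) = 42.07 m, giving peak height M/(n_e·A·√(4πDt)) = 115/(0.43 × 253 × 42.07) = 0.02513 kg/m³.
(x−vt)²/(4Dt) = (-6.36)²/(4 × 0.0787 × 1790) = 0.07178; exp(−0.07178) = 0.9307.
C = 0.02513 × 0.9307 = 0.0234 kg/m³.

0.0234 kg/m³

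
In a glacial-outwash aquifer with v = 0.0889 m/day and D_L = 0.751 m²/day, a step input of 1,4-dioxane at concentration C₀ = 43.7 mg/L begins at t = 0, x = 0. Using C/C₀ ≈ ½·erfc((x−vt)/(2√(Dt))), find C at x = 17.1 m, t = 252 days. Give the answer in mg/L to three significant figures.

26.5 mg/L

For a continuous step input, C/C₀ ≈ ½·erfc((x−vt)/(2√(Dt))).
vt = 0.0889 × 252 = 22.4028 m and 2√(Dt) = 2√(0.751 × 252) = 27.51 m.
Argument (x−vt)/(2√(Dt)) = (17.1 − 22.4028)/27.51 = -0.1928; ½·erfc(-0.1928) = 0.6074.
C = 43.7 × 0.6074 = 26.5 mg/L.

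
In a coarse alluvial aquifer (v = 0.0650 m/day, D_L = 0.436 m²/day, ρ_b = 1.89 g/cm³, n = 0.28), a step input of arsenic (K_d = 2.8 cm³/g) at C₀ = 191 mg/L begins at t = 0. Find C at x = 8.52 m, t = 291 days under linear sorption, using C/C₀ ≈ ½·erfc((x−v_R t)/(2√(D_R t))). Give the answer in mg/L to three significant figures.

3.25 mg/L

Retardation factor R = 1 + ρ_b·K_d/n = 1 + 1.89 × 2.8/0.28 = 19.90.
Sorption retards both mechanisms: v_R = v/R = 0.003266 m/day, D_R = D/R = 0.02191 m²/day.
v_R·t = 0.003266 × 291 = 0.950406 m; 2√(D_R t) = 5.050 m; argument = (8.52 − 0.950406)/5.050 = 1.499.
C = C₀ × ½·erfc(1.499) = 191 × 0.01701 = 3.25 mg/L.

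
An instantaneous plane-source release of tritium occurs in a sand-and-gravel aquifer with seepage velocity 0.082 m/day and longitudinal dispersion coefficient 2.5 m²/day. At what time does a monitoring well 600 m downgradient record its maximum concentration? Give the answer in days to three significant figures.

For the 1D instantaneous-source solution, setting ∂C/∂t = 0 at fixed x gives v²t² + 2Dt − x² = 0, so t = (√(D² + v²x²) − D)/v².
√(D² + v²x²) = √(2.5² + 0.082² × 600²) = 49.26; v² = 0.006724.
t = (49.26 − 2.5)/0.006724 = 6950 days (vs. the pure-advection estimate x/v = 7320 d).

6950 days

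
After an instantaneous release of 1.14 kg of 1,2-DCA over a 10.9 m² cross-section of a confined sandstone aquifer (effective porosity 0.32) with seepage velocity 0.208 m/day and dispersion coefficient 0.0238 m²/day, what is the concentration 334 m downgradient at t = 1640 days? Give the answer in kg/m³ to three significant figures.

For an instantaneous plane source, C(x,t) = M/(n_e·A·√(4πDt)) · exp(−(x−vt)²/(4Dt)), with n_e·A the pore (flow) area.
Plume center vt = 0.208 × 1640 = 341.12 m, so the well at 334 m is 7.12 m upgradient of the peak.
√(4πDt) = 22.15 m, giving peak height M/(n_e·A·√(4πDt)) = 1.14/(0.32 × 10.9 × 22.15) = 0.01476 kg/m³.
(x−vt)²/(4Dt) = (-7.12)²/(4 × 0.0238 × 1640) = 0.3247; exp(−0.3247) = 0.7227.
C = 0.01476 × 0.7227 = 0.0107 kg/m³.

0.0107 kg/m³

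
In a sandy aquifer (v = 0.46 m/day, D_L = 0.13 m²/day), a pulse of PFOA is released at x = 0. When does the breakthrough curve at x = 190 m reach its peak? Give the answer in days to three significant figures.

For the 1D instantaneous-source solution, setting ∂C/∂t = 0 at fixed x gives v²t² + 2Dt − x² = 0, so t = (√(D² + v²x²) − D)/v².
√(D² + v²x²) = √(0.13² + 0.46² × 190²) = 87.40; v² = 0.2116.
t = (87.40 − 0.13)/0.2116 = 412 days (vs. the pure-advection estimate x/v = 413 d).

412 days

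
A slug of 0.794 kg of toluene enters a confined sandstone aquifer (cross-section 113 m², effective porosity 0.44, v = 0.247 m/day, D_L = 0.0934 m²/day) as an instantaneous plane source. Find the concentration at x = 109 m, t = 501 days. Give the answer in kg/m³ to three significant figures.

0.000206 kg/m³

For an instantaneous plane source, C(x,t) = M/(n_e·A·√(4πDt)) · exp(−(x−vt)²/(4Dt)), with n_e·A the pore (flow) area.
Plume center vt = 0.247 × 501 = 123.747 m, so the well at 109 m is 14.747 m upgradient of the peak.
√(4πDt) = 24.25 m, giving peak height M/(n_e·A·√(4πDt)) = 0.794/(0.44 × 113 × 24.25) = 0.0006585 kg/m³.
(x−vt)²/(4Dt) = (-14.747)²/(4 × 0.0934 × 501) = 1.162; exp(−1.162) = 0.3129.
C = 0.0006585 × 0.3129 = 0.000206 kg/m³.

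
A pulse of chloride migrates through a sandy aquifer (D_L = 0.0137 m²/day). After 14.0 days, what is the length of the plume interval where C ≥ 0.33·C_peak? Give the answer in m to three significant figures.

1.84 m

The plume is Gaussian with σ = √(2Dt) = √(2 × 0.0137 × 14.0) = 0.6194 m.
C/C_peak = exp(−Δx²/(2σ²)) = 0.33 ⇒ Δx = σ·√(−2 ln 0.33) = 0.6194 × 1.489 = 0.9223 m.
Width = 2Δx = 1.84 m.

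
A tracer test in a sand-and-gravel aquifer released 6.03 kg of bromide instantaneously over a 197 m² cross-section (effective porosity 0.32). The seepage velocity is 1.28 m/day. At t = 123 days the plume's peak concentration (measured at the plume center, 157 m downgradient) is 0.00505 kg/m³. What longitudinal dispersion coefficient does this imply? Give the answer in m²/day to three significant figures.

0.232 m²/day

At the plume center C_max = M/(n_e·A·√(4πDt)), so D = M²/(4πt·(n_e·A·C_max)²).
n_e·A·C_max = 0.32 × 197 × 0.00505 = 0.3184 kg/m.
D = 6.03²/(4π × 123 × 0.3184²) = 0.232 m²/day.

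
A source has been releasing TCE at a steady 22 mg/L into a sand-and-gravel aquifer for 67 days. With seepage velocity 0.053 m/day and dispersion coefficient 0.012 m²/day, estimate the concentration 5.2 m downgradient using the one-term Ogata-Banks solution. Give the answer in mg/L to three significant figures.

2.13 mg/L

For a continuous step input, C/C₀ ≈ ½·erfc((x−vt)/(2√(Dt))).
vt = 0.053 × 67 = 3.551 m and 2√(Dt) = 2√(0.012 × 67) = 1.793 m.
Argument (x−vt)/(2√(Dt)) = (5.2 − 3.551)/1.793 = 0.9197; ½·erfc(0.9197) = 0.09669.
C = 22 × 0.09669 = 2.13 mg/L.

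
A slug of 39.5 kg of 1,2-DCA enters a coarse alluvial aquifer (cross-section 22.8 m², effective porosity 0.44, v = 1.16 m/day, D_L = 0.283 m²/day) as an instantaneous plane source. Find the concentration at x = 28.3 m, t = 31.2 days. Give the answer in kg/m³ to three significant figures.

0.0641 kg/m³

For an instantaneous plane source, C(x,t) = M/(n_e·A·√(4πDt)) · exp(−(x−vt)²/(4Dt)), with n_e·A the pore (flow) area.
Plume center vt = 1.16 × 31.2 = 36.192 m, so the well at 28.3 m is 7.892 m upgradient of the peak.
√(4πDt) = 10.53 m, giving peak height M/(n_e·A·√(4πDt)) = 39.5/(0.44 × 22.8 × 10.53) = 0.3739 kg/m³.
(x−vt)²/(4Dt) = (-7.892)²/(4 × 0.283 × 31.2) = 1.763; exp(−1.763) = 0.1715.
C = 0.3739 × 0.1715 = 0.0641 kg/m³.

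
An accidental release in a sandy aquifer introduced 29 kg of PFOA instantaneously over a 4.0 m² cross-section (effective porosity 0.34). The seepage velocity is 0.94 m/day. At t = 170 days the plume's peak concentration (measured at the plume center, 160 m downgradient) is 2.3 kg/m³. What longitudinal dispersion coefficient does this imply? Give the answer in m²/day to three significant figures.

0.0402 m²/day

At the plume center C_max = M/(n_e·A·√(4πDt)), so D = M²/(4πt·(n_e·A·C_max)²).
n_e·A·C_max = 0.34 × 4.0 × 2.3 = 3.128 kg/m.
D = 29²/(4π × 170 × 3.128²) = 0.0402 m²/day.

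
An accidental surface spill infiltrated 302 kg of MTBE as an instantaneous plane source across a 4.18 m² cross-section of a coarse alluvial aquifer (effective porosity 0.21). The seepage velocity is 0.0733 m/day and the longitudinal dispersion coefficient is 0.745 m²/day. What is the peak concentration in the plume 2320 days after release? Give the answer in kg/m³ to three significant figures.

2.33 kg/m³

The peak of an instantaneous 1D plume sits at x = vt; there the Gaussian factor is 1 and C_max = M/(n_e·A·√(4πDt)), where n_e·A is the pore area the mass is dissolved in.
√(4πDt) = √(4π × 0.745 × 2320) = 147.4 m, so C_max = 302/(0.21 × 4.18 × 147.4) = 2.33 kg/m³.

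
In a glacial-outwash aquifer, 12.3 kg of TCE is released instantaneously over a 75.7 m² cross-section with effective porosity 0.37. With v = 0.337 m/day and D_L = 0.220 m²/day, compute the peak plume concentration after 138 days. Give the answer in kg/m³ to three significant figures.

The peak of an instantaneous 1D plume sits at x = vt; there the Gaussian factor is 1 and C_max = M/(n_e·A·√(4πDt)), where n_e·A is the pore area the mass is dissolved in.
√(4πDt) = √(4π × 0.220 × 138) = 19.53 m, so C_max = 12.3/(0.37 × 75.7 × 19.53) = 0.0225 kg/m³.

0.0225 kg/m³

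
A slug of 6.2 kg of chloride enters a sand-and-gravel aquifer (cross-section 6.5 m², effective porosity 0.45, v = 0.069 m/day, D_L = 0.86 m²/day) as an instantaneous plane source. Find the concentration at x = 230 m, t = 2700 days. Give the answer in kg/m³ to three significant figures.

For an instantaneous plane source, C(x,t) = M/(n_e·A·√(4πDt)) · exp(−(x−vt)²/(4Dt)), with n_e·A the pore (flow) area.
Plume center vt = 0.069 × 2700 = 186.3 m, so the well at 230 m is 43.7 m downgradient of the peak.
√(4πDt) = 170.8 m, giving peak height M/(n_e·A·√(4πDt)) = 6.2/(0.45 × 6.5 × 170.8) = 0.01241 kg/m³.
(x−vt)²/(4Dt) = (43.7)²/(4 × 0.86 × 2700) = 0.2056; exp(−0.2056) = 0.8142.
C = 0.01241 × 0.8142 = 0.0101 kg/m³.

0.0101 kg/m³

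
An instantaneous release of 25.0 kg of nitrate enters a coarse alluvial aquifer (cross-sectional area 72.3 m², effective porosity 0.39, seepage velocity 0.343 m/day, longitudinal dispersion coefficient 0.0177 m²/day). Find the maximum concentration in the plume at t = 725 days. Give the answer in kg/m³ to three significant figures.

0.0698 kg/m³

The peak of an instantaneous 1D plume sits at x = vt; there the Gaussian factor is 1 and C_max = M/(n_e·A·√(4πDt)), where n_e·A is the pore area the mass is dissolved in.
√(4πDt) = √(4π × 0.0177 × 725) = 12.70 m, so C_max = 25.0/(0.39 × 72.3 × 12.70) = 0.0698 kg/m³.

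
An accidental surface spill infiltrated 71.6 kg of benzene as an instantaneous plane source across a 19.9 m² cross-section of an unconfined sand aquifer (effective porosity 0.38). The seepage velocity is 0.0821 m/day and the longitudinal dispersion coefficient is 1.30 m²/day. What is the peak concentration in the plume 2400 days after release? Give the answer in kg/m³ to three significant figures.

The peak of an instantaneous 1D plume sits at x = vt; there the Gaussian factor is 1 and C_max = M/(n_e·A·√(4πDt)), where n_e·A is the pore area the mass is dissolved in.
√(4πDt) = √(4π × 1.30 × 2400) = 198.0 m, so C_max = 71.6/(0.38 × 19.9 × 198.0) = 0.0478 kg/m³.

0.0478 kg/m³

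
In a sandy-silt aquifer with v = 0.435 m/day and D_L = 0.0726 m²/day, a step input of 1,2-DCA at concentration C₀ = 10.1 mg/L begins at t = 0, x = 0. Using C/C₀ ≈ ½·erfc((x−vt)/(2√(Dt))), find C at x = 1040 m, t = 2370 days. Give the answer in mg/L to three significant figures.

3.16 mg/L

For a continuous step input, C/C₀ ≈ ½·erfc((x−vt)/(2√(Dt))).
vt = 0.435 × 2370 = 1030.95 m and 2√(Dt) = 2√(0.0726 × 2370) = 26.23 m.
Argument (x−vt)/(2√(Dt)) = (1040 − 1030.95)/26.23 = 0.3450; ½·erfc(0.3450) = 0.3128.
C = 10.1 × 0.3128 = 3.16 mg/L.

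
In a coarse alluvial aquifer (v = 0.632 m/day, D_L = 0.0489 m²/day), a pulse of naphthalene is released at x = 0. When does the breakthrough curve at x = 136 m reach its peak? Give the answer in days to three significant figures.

For the 1D instantaneous-source solution, setting ∂C/∂t = 0 at fixed x gives v²t² + 2Dt − x² = 0, so t = (√(D² + v²x²) − D)/v².
√(D² + v²x²) = √(0.0489² + 0.632² × 136²) = 85.95; v² = 0.399424.
t = (85.95 − 0.0489)/0.399424 = 215 days (vs. the pure-advection estimate x/v = 215 d).

215 days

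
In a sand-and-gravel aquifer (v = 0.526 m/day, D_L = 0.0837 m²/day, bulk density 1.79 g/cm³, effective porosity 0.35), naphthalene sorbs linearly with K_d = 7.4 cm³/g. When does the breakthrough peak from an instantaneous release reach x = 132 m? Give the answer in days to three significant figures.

Retardation factor R = 1 + ρ_b·K_d/n = 1 + 1.79 × 7.4/0.35 = 38.85.
Sorption retards both mechanisms: v_R = v/R = 0.01354 m/day, D_R = D/R = 0.002154 m²/day.
Peak time from v_R²t² + 2D_R t − x² = 0: t = (√(D_R² + v_R²x²) − D_R)/v_R².
√(D_R² + v_R²x²) = √(0.002154² + 0.01354² × 132²) = 1.787; v_R² = 0.0001833.
t = (1.787 − 0.002154)/0.0001833 = 9740 days.

9740 days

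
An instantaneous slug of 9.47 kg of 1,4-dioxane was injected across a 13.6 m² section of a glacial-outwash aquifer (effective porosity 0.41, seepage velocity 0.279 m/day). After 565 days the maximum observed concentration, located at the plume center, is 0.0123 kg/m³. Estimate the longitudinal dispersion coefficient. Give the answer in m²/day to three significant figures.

2.69 m²/day

At the plume center C_max = M/(n_e·A·√(4πDt)), so D = M²/(4πt·(n_e·A·C_max)²).
n_e·A·C_max = 0.41 × 13.6 × 0.0123 = 0.06858 kg/m.
D = 9.47²/(4π × 565 × 0.06858²) = 2.69 m²/day.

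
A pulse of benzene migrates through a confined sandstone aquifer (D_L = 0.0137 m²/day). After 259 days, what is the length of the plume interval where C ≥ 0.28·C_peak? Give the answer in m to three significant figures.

The plume is Gaussian with σ = √(2Dt) = √(2 × 0.0137 × 259) = 2.664 m.
C/C_peak = exp(−Δx²/(2σ²)) = 0.28 ⇒ Δx = σ·√(−2 ln 0.28) = 2.664 × 1.596 = 4.252 m.
Width = 2Δx = 8.50 m.

8.50 m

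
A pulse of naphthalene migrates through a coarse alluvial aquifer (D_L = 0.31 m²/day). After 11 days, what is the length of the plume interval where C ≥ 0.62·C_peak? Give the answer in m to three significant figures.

5.11 m

The plume is Gaussian with σ = √(2Dt) = √(2 × 0.31 × 11) = 2.612 m.
C/C_peak = exp(−Δx²/(2σ²)) = 0.62 ⇒ Δx = σ·√(−2 ln 0.62) = 2.612 × 0.9778 = 2.554 m.
Width = 2Δx = 5.11 m.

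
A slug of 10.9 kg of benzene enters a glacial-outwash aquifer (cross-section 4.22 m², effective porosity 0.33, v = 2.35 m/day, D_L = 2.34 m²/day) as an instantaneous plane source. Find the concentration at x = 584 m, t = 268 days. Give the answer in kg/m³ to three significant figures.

0.0382 kg/m³

For an instantaneous plane source, C(x,t) = M/(n_e·A·√(4πDt)) · exp(−(x−vt)²/(4Dt)), with n_e·A the pore (flow) area.
Plume center vt = 2.35 × 268 = 629.8 m, so the well at 584 m is 45.8 m upgradient of the peak.
√(4πDt) = 88.77 m, giving peak height M/(n_e·A·√(4πDt)) = 10.9/(0.33 × 4.22 × 88.77) = 0.08817 kg/m³.
(x−vt)²/(4Dt) = (-45.8)²/(4 × 2.34 × 268) = 0.8362; exp(−0.8362) = 0.4334.
C = 0.08817 × 0.4334 = 0.0382 kg/m³.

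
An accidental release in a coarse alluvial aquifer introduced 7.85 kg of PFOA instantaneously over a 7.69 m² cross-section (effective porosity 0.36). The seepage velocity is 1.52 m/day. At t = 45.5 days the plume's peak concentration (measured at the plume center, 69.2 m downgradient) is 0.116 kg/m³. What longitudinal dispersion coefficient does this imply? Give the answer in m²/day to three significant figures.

At the plume center C_max = M/(n_e·A·√(4πDt)), so D = M²/(4πt·(n_e·A·C_max)²).
n_e·A·C_max = 0.36 × 7.69 × 0.116 = 0.3211 kg/m.
D = 7.85²/(4π × 45.5 × 0.3211²) = 1.05 m²/day.

1.05 m²/day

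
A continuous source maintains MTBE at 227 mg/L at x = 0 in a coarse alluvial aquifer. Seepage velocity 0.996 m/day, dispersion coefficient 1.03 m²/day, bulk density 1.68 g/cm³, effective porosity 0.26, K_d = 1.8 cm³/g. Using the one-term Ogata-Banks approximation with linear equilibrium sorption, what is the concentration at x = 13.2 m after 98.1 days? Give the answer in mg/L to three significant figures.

19.5 mg/L

Retardation factor R = 1 + ρ_b·K_d/n = 1 + 1.68 × 1.8/0.26 = 12.63.
Sorption retards both mechanisms: v_R = v/R = 0.07886 m/day, D_R = D/R = 0.08155 m²/day.
v_R·t = 0.07886 × 98.1 = 7.736166 m; 2√(D_R t) = 5.657 m; argument = (13.2 − 7.736166)/5.657 = 0.9659.
C = C₀ × ½·erfc(0.9659) = 227 × 0.08597 = 19.5 mg/L.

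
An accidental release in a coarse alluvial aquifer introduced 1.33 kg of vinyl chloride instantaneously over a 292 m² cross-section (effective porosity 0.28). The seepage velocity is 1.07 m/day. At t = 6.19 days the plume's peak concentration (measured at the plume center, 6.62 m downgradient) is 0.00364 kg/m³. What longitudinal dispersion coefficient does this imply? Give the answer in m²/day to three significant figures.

0.257 m²/day

At the plume center C_max = M/(n_e·A·√(4πDt)), so D = M²/(4πt·(n_e·A·C_max)²).
n_e·A·C_max = 0.28 × 292 × 0.00364 = 0.2976 kg/m.
D = 1.33²/(4π × 6.19 × 0.2976²) = 0.257 m²/day.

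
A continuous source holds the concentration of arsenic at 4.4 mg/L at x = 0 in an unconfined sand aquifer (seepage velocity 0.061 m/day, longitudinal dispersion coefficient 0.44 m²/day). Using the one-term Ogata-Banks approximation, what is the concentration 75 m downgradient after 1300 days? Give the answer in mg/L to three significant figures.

2.42 mg/L

For a continuous step input, C/C₀ ≈ ½·erfc((x−vt)/(2√(Dt))).
vt = 0.061 × 1300 = 79.3 m and 2√(Dt) = 2√(0.44 × 1300) = 47.83 m.
Argument (x−vt)/(2√(Dt)) = (75 − 79.3)/47.83 = -0.08990; ½·erfc(-0.08990) = 0.5506.
C = 4.4 × 0.5506 = 2.42 mg/L.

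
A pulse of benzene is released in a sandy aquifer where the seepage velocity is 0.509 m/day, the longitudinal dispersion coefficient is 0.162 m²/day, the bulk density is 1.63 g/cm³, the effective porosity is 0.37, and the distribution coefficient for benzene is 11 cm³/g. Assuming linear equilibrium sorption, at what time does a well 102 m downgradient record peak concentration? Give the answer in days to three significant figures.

9880 days

Retardation factor R = 1 + ρ_b·K_d/n = 1 + 1.63 × 11/0.37 = 49.46.
Sorption retards both mechanisms: v_R = v/R = 0.01029 m/day, D_R = D/R = 0.003275 m²/day.
Peak time from v_R²t² + 2D_R t − x² = 0: t = (√(D_R² + v_R²x²) − D_R)/v_R².
√(D_R² + v_R²x²) = √(0.003275² + 0.01029² × 102²) = 1.050; v_R² = 0.0001059.
t = (1.050 − 0.003275)/0.0001059 = 9880 days.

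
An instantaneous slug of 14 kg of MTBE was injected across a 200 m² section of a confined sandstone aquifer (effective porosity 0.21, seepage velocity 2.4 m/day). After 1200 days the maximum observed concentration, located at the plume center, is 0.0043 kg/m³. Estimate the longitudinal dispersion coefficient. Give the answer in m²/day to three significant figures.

At the plume center C_max = M/(n_e·A·√(4πDt)), so D = M²/(4πt·(n_e·A·C_max)²).
n_e·A·C_max = 0.21 × 200 × 0.0043 = 0.1806 kg/m.
D = 14²/(4π × 1200 × 0.1806²) = 0.399 m²/day.

0.399 m²/day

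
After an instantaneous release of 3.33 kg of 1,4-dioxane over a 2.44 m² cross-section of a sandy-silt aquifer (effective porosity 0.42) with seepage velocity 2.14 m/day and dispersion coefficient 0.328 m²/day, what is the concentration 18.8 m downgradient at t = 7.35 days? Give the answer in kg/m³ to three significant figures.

0.222 kg/m³

For an instantaneous plane source, C(x,t) = M/(n_e·A·√(4πDt)) · exp(−(x−vt)²/(4Dt)), with n_e·A the pore (flow) area.
Plume center vt = 2.14 × 7.35 = 15.729 m, so the well at 18.8 m is 3.071 m downgradient of the peak.
√(4πDt) = 5.504 m, giving peak height M/(n_e·A·√(4πDt)) = 3.33/(0.42 × 2.44 × 5.504) = 0.5904 kg/m³.
(x−vt)²/(4Dt) = (3.071)²/(4 × 0.328 × 7.35) = 0.9780; exp(−0.9780) = 0.3761.
C = 0.5904 × 0.3761 = 0.222 kg/m³.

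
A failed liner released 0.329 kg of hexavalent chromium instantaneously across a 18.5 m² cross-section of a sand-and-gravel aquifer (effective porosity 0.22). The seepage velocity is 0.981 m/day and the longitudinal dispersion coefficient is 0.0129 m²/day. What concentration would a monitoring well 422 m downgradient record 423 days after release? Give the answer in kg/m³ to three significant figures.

For an instantaneous plane source, C(x,t) = M/(n_e·A·√(4πDt)) · exp(−(x−vt)²/(4Dt)), with n_e·A the pore (flow) area.
Plume center vt = 0.981 × 423 = 414.963 m, so the well at 422 m is 7.037 m downgradient of the peak.
√(4πDt) = 8.281 m, giving peak height M/(n_e·A·√(4πDt)) = 0.329/(0.22 × 18.5 × 8.281) = 0.009762 kg/m³.
(x−vt)²/(4Dt) = (7.037)²/(4 × 0.0129 × 423) = 2.269; exp(−2.269) = 0.1034.
C = 0.009762 × 0.1034 = 0.00101 kg/m³.

0.00101 kg/m³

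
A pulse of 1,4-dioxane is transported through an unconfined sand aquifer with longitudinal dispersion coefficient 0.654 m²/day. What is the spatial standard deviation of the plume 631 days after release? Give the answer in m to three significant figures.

Dispersive spreading gives a Gaussian with σ² = 2Dt; advection only shifts the center.
σ = √(2 × 0.654 × 631) = 28.7 m.

28.7 m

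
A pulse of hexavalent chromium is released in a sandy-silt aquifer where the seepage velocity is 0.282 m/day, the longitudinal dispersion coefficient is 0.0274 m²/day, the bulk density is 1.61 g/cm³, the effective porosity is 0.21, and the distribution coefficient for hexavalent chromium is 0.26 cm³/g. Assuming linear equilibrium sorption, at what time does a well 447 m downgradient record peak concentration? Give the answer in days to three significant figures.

Retardation factor R = 1 + ρ_b·K_d/n = 1 + 1.61 × 0.26/0.21 = 2.993.
Sorption retards both mechanisms: v_R = v/R = 0.09422 m/day, D_R = D/R = 0.009155 m²/day.
Peak time from v_R²t² + 2D_R t − x² = 0: t = (√(D_R² + v_R²x²) − D_R)/v_R².
√(D_R² + v_R²x²) = √(0.009155² + 0.09422² × 447²) = 42.12; v_R² = 0.008877.
t = (42.12 − 0.009155)/0.008877 = 4740 days.

4740 days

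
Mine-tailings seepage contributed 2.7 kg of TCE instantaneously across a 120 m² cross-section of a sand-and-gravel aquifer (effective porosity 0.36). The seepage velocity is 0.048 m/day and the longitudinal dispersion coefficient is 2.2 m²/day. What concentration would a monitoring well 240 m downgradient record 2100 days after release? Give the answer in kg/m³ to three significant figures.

9.09e-05 kg/m³

For an instantaneous plane source, C(x,t) = M/(n_e·A·√(4πDt)) · exp(−(x−vt)²/(4Dt)), with n_e·A the pore (flow) area.
Plume center vt = 0.048 × 2100 = 100.8 m, so the well at 240 m is 139.2 m downgradient of the peak.
√(4πDt) = 240.9 m, giving peak height M/(n_e·A·√(4πDt)) = 2.7/(0.36 × 120 × 240.9) = 0.0002594 kg/m³.
(x−vt)²/(4Dt) = (139.2)²/(4 × 2.2 × 2100) = 1.049; exp(−1.049) = 0.3503.
C = 0.0002594 × 0.3503 = 9.09e-05 kg/m³.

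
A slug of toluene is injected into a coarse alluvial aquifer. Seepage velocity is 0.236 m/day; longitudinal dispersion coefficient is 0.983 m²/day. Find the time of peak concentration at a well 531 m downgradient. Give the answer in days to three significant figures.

For the 1D instantaneous-source solution, setting ∂C/∂t = 0 at fixed x gives v²t² + 2Dt − x² = 0, so t = (√(D² + v²x²) − D)/v².
√(D² + v²x²) = √(0.983² + 0.236² × 531²) = 125.3; v² = 0.055696.
t = (125.3 − 0.983)/0.055696 = 2230 days (vs. the pure-advection estimate x/v = 2250 d).

2230 days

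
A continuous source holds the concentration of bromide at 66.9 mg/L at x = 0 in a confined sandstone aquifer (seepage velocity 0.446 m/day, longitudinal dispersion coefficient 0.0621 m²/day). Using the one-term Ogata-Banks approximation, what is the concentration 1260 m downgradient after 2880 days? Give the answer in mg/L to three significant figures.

For a continuous step input, C/C₀ ≈ ½·erfc((x−vt)/(2√(Dt))).
vt = 0.446 × 2880 = 1284.48 m and 2√(Dt) = 2√(0.0621 × 2880) = 26.75 m.
Argument (x−vt)/(2√(Dt)) = (1260 − 1284.48)/26.75 = -0.9151; ½·erfc(-0.9151) = 0.9022.
C = 66.9 × 0.9022 = 60.4 mg/L.

60.4 mg/L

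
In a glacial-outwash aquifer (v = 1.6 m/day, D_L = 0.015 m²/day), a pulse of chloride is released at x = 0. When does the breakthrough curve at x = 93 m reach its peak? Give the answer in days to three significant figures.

58.1 days

For the 1D instantaneous-source solution, setting ∂C/∂t = 0 at fixed x gives v²t² + 2Dt − x² = 0, so t = (√(D² + v²x²) − D)/v².
√(D² + v²x²) = √(0.015² + 1.6² × 93²) = 148.8; v² = 2.56.
t = (148.8 − 0.015)/2.56 = 58.1 days (vs. the pure-advection estimate x/v = 58.1 d).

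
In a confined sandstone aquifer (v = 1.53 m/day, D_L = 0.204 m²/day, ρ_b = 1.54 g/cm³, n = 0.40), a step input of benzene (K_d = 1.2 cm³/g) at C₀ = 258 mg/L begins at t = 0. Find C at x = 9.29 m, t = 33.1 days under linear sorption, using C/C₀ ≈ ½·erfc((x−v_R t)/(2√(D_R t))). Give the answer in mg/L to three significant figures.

111 mg/L

Retardation factor R = 1 + ρ_b·K_d/n = 1 + 1.54 × 1.2/0.40 = 5.620.
Sorption retards both mechanisms: v_R = v/R = 0.2722 m/day, D_R = D/R = 0.03630 m²/day.
v_R·t = 0.2722 × 33.1 = 9.00982 m; 2√(D_R t) = 2.192 m; argument = (9.29 − 9.00982)/2.192 = 0.1278.
C = C₀ × ½·erfc(0.1278) = 258 × 0.4283 = 111 mg/L.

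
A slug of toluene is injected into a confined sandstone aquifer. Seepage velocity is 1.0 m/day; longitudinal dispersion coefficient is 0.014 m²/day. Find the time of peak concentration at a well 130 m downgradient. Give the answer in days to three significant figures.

For the 1D instantaneous-source solution, setting ∂C/∂t = 0 at fixed x gives v²t² + 2Dt − x² = 0, so t = (√(D² + v²x²) − D)/v².
√(D² + v²x²) = √(0.014² + 1.0² × 130²) = 130.0; v² = 1.
t = (130.0 − 0.014)/1 = 130 days (vs. the pure-advection estimate x/v = 130 d).

130 days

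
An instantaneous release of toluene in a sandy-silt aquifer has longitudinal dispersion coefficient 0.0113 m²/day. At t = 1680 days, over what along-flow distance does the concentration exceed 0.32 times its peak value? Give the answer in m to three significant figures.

18.6 m

The plume is Gaussian with σ = √(2Dt) = √(2 × 0.0113 × 1680) = 6.162 m.
C/C_peak = exp(−Δx²/(2σ²)) = 0.32 ⇒ Δx = σ·√(−2 ln 0.32) = 6.162 × 1.510 = 9.305 m.
Width = 2Δx = 18.6 m.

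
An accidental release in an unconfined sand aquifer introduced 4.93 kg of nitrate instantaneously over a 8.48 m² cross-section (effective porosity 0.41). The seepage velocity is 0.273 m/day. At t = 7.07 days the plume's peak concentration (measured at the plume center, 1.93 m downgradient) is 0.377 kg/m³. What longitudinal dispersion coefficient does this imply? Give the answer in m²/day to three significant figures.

At the plume center C_max = M/(n_e·A·√(4πDt)), so D = M²/(4πt·(n_e·A·C_max)²).
n_e·A·C_max = 0.41 × 8.48 × 0.377 = 1.311 kg/m.
D = 4.93²/(4π × 7.07 × 1.311²) = 0.159 m²/day.

0.159 m²/day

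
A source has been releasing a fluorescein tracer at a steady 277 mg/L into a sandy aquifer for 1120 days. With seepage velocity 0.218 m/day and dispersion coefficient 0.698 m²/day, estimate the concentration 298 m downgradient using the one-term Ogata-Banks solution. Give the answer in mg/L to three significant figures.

For a continuous step input, C/C₀ ≈ ½·erfc((x−vt)/(2√(Dt))).
vt = 0.218 × 1120 = 244.16 m and 2√(Dt) = 2√(0.698 × 1120) = 55.92 m.
Argument (x−vt)/(2√(Dt)) = (298 − 244.16)/55.92 = 0.9628; ½·erfc(0.9628) = 0.08666.
C = 277 × 0.08666 = 24.0 mg/L.

24.0 mg/L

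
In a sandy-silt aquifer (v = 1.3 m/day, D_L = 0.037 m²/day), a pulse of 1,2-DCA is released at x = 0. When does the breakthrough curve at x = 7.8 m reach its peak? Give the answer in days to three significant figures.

For the 1D instantaneous-source solution, setting ∂C/∂t = 0 at fixed x gives v²t² + 2Dt − x² = 0, so t = (√(D² + v²x²) − D)/v².
√(D² + v²x²) = √(0.037² + 1.3² × 7.8²) = 10.14; v² = 1.69.
t = (10.14 − 0.037)/1.69 = 5.98 days (vs. the pure-advection estimate x/v = 6.00 d).

5.98 days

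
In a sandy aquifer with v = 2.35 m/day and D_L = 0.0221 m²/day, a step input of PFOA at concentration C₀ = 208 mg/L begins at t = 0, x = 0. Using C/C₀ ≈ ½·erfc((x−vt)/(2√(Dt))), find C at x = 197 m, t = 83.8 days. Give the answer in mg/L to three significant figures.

For a continuous step input, C/C₀ ≈ ½·erfc((x−vt)/(2√(Dt))).
vt = 2.35 × 83.8 = 196.93 m and 2√(Dt) = 2√(0.0221 × 83.8) = 2.722 m.
Argument (x−vt)/(2√(Dt)) = (197 − 196.93)/2.722 = 0.02572; ½·erfc(0.02572) = 0.4855.
C = 208 × 0.4855 = 101 mg/L.

101 mg/L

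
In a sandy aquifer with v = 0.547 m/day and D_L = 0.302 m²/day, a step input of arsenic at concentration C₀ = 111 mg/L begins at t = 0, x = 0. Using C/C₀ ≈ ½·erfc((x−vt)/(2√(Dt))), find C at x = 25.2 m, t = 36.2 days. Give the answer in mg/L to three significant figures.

13.8 mg/L

For a continuous step input, C/C₀ ≈ ½·erfc((x−vt)/(2√(Dt))).
vt = 0.547 × 36.2 = 19.8014 m and 2√(Dt) = 2√(0.302 × 36.2) = 6.613 m.
Argument (x−vt)/(2√(Dt)) = (25.2 − 19.8014)/6.613 = 0.8164; ½·erfc(0.8164) = 0.1241.
C = 111 × 0.1241 = 13.8 mg/L.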